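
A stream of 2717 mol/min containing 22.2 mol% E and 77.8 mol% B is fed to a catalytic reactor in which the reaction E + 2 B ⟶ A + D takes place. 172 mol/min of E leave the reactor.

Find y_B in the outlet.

0.547

For E: n = n₀ − 1ξ → 172 = 603.2 − 1ξ, giving ξ = 431.2 mol/min.
Outlet amounts (n = n₀ + ν ξ):
  E: 603.2 − 1(431.2) = 172
  B: 2114 − 2(431.2) = 1251
  A: 0 + 1(431.2) = 431.2
  D: 0 + 1(431.2) = 431.2
Total out = 2286 mol/min; y_B = 1251 / 2286 = 0.5475.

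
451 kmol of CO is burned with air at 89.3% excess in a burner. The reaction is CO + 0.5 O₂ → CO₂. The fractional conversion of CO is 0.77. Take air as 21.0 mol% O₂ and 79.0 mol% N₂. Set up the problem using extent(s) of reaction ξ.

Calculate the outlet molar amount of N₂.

Stoichiometric O₂ = 0.5 × 451 = 225.5 kmol; O₂ fed = 225.5 × 1.893 = 426.9 kmol.
N₂ fed = 426.9 × 79/21 = 1606 kmol.
Fuel reacted = 0.77 × 451 → ξ = 347.3 kmol.
Outlet (n = n₀ + ν ξ):
  CO: 451 − 1(347.3) = 103.7
  O₂: 426.9 − 0.5(347.3) = 253.2
  N₂: 1606 (inert)
  CO₂: 0 + 1(347.3) = 347.3

1610 kmol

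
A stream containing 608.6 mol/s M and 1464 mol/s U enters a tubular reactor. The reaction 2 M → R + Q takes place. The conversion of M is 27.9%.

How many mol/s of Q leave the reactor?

M reacted = 0.279 × 608.6 = 169.8 mol/s; ν_M = −2, so ξ = 169.8/2 = 84.9 mol/s.
Outlet amounts (n = n₀ + ν ξ):
  M: 608.6 − 2(84.9) = 438.8
  R: 0 + 1(84.9) = 84.9
  Q: 0 + 1(84.9) = 84.9
  U: 1464 (inert)

84.9 mol/s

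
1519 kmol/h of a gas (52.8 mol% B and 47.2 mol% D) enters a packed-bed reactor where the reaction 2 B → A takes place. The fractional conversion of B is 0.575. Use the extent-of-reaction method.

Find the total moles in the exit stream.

B reacted = 0.575 × 802 = 461.2 kmol/h; ν_B = −2, so ξ = 461.2/2 = 230.6 kmol/h.
Outlet amounts (n = n₀ + ν ξ):
  B: 802 − 2(230.6) = 340.9
  A: 0 + 1(230.6) = 230.6
  D: 717 (inert)
Total out = 340.9 + 230.6 + 717 = 1288 kmol/h.

1290 kmol/h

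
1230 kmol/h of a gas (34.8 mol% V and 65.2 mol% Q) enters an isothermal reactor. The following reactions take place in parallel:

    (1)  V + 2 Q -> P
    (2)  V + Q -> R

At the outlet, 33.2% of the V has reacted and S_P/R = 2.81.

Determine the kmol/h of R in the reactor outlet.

Conversion of V: V consumed = 0.332 × 428 = 142.1 kmol/h = 1ξ₁ + 1ξ₂.
Selectivity: 1ξ₁ / (1ξ₂) = 2.81 → ξ₁ = 2.81 ξ₂.
Substitute: (1·2.81 + 1) ξ₂ = 142.1 → ξ₂ = 37.3 kmol/h, ξ₁ = 104.8 kmol/h.
Outlet amounts (n = n₀ + Σ ν·ξ):
  V: 428 − 1(104.8) − 1(37.3) = 285.9
  Q: 802 − 2(104.8) − 1(37.3) = 555
  P: 0 + 1(104.8) = 104.8
  R: 0 + 1(37.3) = 37.3

37.3 kmol/h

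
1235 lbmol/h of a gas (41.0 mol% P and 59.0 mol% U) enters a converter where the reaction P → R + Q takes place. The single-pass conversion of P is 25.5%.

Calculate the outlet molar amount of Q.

129 lbmol/h

P reacted = 0.255 × 506.4 = 129.1 lbmol/h; ν_P = −1, so ξ = 129.1/1 = 129.1 lbmol/h.
Outlet amounts (n = n₀ + ν ξ):
  P: 506.4 − 1(129.1) = 377.2
  R: 0 + 1(129.1) = 129.1
  Q: 0 + 1(129.1) = 129.1
  U: 728.6 (inert)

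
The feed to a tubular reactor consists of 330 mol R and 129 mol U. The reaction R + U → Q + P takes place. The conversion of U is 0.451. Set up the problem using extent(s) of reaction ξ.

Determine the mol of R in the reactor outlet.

U reacted = 0.451 × 129 = 58.18 mol; ν_U = −1, so ξ = 58.18/1 = 58.18 mol.
Outlet amounts (n = n₀ + ν ξ):
  R: 330 − 1(58.18) = 271.8
  U: 129 − 1(58.18) = 70.82
  Q: 0 + 1(58.18) = 58.18
  P: 0 + 1(58.18) = 58.18

272 mol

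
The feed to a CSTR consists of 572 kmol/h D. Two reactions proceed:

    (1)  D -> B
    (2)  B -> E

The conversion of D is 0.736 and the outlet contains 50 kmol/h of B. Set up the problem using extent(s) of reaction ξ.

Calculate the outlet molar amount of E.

Conversion of D: D consumed = 1ξ₁ = 0.736 × 572 → ξ₁ = 421 kmol/h.
B balance: n_B = 0 + 1ξ₁ − 1ξ₂ = 50 → ξ₂ = (1·421 − 50)/1 = 371 kmol/h.
Outlet amounts (n = n₀ + Σ ν·ξ):
  D: 572 − 1(421) = 151
  B: 0 + 1(421) − 1(371) = 50
  E: 0 + 1(371) = 371

371 kmol/h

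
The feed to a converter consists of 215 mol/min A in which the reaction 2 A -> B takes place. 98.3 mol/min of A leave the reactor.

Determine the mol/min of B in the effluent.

58.4 mol/min

For A: n = n₀ − 2ξ → 98.3 = 215 − 2ξ, giving ξ = 58.35 mol/min.
Outlet amounts (n = n₀ + ν ξ):
  A: 215 − 2(58.35) = 98.3
  B: 0 + 1(58.35) = 58.35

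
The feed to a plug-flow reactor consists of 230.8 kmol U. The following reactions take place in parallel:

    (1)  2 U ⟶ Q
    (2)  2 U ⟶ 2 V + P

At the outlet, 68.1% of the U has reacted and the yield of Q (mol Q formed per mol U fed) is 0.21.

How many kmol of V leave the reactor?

Yield of Q: 1ξ₁ / 230.8 = 0.21 → ξ₁ = 48.47 kmol.
Conversion of U: 2ξ₁ + 2ξ₂ = 0.681 × 230.8 = 157.2 → ξ₂ = 30.12 kmol.
Outlet amounts (n = n₀ + Σ ν·ξ):
  U: 230.8 − 2(48.47) − 2(30.12) = 73.63
  Q: 0 + 1(48.47) = 48.47
  V: 0 + 2(30.12) = 60.24
  P: 0 + 1(30.12) = 30.12

60.2 kmol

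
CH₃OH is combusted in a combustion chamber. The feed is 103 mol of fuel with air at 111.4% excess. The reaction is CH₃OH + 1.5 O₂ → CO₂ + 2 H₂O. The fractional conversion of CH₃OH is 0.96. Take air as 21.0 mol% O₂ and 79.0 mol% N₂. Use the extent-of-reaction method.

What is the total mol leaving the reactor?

Stoichiometric O₂ = 1.5 × 103 = 154.5 mol; O₂ fed = 154.5 × 2.114 = 326.6 mol.
N₂ fed = 326.6 × 79/21 = 1229 mol.
Fuel reacted = 0.96 × 103 → ξ = 98.88 mol.
Outlet (n = n₀ + ν ξ):
  CH₃OH: 103 − 1(98.88) = 4.12
  O₂: 326.6 − 1.5(98.88) = 178.3
  N₂: 1229 (inert)
  CO₂: 0 + 1(98.88) = 98.88
  H₂O: 0 + 2(98.88) = 197.8
Total out = 4.12 + 178.3 + 1229 + 98.88 + 197.8 = 1708 mol.

1710 mol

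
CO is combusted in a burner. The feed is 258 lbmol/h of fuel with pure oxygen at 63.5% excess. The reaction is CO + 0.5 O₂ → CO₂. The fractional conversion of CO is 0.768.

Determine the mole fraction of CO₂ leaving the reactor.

Stoichiometric O₂ = 0.5 × 258 = 129 lbmol/h; O₂ fed = 129 × 1.635 = 210.9 lbmol/h.
Fuel reacted = 0.768 × 258 → ξ = 198.1 lbmol/h.
Outlet (n = n₀ + ν ξ):
  CO: 258 − 1(198.1) = 59.86
  O₂: 210.9 − 0.5(198.1) = 111.8
  CO₂: 0 + 1(198.1) = 198.1
Total out = 369.8 lbmol/h; y_CO₂ = 198.1 / 369.8 = 0.5358.

0.536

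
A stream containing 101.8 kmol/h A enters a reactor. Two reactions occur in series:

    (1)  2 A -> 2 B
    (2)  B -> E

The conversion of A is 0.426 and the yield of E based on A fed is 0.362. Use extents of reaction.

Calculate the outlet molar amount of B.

6.52 kmol/h

Conversion of A: A consumed = 2ξ₁ = 0.426 × 101.8 → ξ₁ = 21.68 kmol/h.
Yield of E: 1ξ₂ / 101.8 = 0.362 → ξ₂ = 36.85 kmol/h.
Outlet amounts (n = n₀ + Σ ν·ξ):
  A: 101.8 − 2(21.68) = 58.43
  B: 0 + 2(21.68) − 1(36.85) = 6.515
  E: 0 + 1(36.85) = 36.85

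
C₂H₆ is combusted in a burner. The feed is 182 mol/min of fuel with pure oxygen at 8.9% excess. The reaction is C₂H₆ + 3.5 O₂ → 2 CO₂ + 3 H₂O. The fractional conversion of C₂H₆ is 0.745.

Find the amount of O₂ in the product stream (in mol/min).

Stoichiometric O₂ = 3.5 × 182 = 637 mol/min; O₂ fed = 637 × 1.089 = 693.7 mol/min.
Fuel reacted = 0.745 × 182 → ξ = 135.6 mol/min.
Outlet (n = n₀ + ν ξ):
  C₂H₆: 182 − 1(135.6) = 46.41
  O₂: 693.7 − 3.5(135.6) = 219.1
  CO₂: 0 + 2(135.6) = 271.2
  H₂O: 0 + 3(135.6) = 406.8

219 mol/min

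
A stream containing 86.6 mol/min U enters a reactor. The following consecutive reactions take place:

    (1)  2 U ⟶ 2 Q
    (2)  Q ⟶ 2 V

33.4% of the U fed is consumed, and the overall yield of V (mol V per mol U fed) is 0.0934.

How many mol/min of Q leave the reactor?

24.9 mol/min

Conversion of U: U consumed = 2ξ₁ = 0.334 × 86.6 → ξ₁ = 14.46 mol/min.
Yield of V: 2ξ₂ / 86.6 = 0.0934 → ξ₂ = 4.044 mol/min.
Outlet amounts (n = n₀ + Σ ν·ξ):
  U: 86.6 − 2(14.46) = 57.68
  Q: 0 + 2(14.46) − 1(4.044) = 24.88
  V: 0 + 2(4.044) = 8.088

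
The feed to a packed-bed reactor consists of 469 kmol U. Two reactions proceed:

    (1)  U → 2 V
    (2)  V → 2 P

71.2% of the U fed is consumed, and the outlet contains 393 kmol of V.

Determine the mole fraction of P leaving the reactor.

0.51

Conversion of U: U consumed = 1ξ₁ = 0.712 × 469 → ξ₁ = 333.9 kmol.
V balance: n_V = 0 + 2ξ₁ − 1ξ₂ = 393 → ξ₂ = (2·333.9 − 393)/1 = 274.9 kmol.
Outlet amounts (n = n₀ + Σ ν·ξ):
  U: 469 − 1(333.9) = 135.1
  V: 0 + 2(333.9) − 1(274.9) = 393
  P: 0 + 2(274.9) = 549.7
Total out = 1078 kmol; y_P = 549.7 / 1078 = 0.51.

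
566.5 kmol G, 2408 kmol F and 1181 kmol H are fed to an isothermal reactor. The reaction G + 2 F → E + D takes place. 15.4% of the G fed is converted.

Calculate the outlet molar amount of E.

G reacted = 0.154 × 566.5 = 87.24 kmol; ν_G = −1, so ξ = 87.24/1 = 87.24 kmol.
Outlet amounts (n = n₀ + ν ξ):
  G: 566.5 − 1(87.24) = 479.3
  F: 2408 − 2(87.24) = 2234
  E: 0 + 1(87.24) = 87.24
  D: 0 + 1(87.24) = 87.24
  H: 1181 (inert)

87.2 kmol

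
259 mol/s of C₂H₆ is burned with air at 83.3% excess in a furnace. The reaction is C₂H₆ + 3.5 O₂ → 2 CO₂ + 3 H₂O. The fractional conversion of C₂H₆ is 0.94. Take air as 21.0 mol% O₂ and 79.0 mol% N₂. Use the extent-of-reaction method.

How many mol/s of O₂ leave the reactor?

810 mol/s

Stoichiometric O₂ = 3.5 × 259 = 906.5 mol/s; O₂ fed = 906.5 × 1.833 = 1662 mol/s.
N₂ fed = 1662 × 79/21 = 6251 mol/s.
Fuel reacted = 0.94 × 259 → ξ = 243.5 mol/s.
Outlet (n = n₀ + ν ξ):
  C₂H₆: 259 − 1(243.5) = 15.54
  O₂: 1662 − 3.5(243.5) = 809.5
  N₂: 6251 (inert)
  CO₂: 0 + 2(243.5) = 486.9
  H₂O: 0 + 3(243.5) = 730.4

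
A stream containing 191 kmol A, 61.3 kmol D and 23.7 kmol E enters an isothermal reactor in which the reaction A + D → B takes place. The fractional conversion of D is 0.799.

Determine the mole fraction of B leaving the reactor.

0.216

D reacted = 0.799 × 61.3 = 48.98 kmol; ν_D = −1, so ξ = 48.98/1 = 48.98 kmol.
Outlet amounts (n = n₀ + ν ξ):
  A: 191 − 1(48.98) = 142
  D: 61.3 − 1(48.98) = 12.32
  B: 0 + 1(48.98) = 48.98
  E: 23.7 (inert)
Total out = 227 kmol; y_B = 48.98 / 227 = 0.2157.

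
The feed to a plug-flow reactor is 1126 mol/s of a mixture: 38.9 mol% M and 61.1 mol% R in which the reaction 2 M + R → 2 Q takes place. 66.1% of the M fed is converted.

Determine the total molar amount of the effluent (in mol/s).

981 mol/s

M reacted = 0.661 × 438 = 289.5 mol/s; ν_M = −2, so ξ = 289.5/2 = 144.8 mol/s.
Outlet amounts (n = n₀ + ν ξ):
  M: 438 − 2(144.8) = 148.5
  R: 688 − 1(144.8) = 543.2
  Q: 0 + 2(144.8) = 289.5
Total out = 148.5 + 543.2 + 289.5 = 981.2 mol/s.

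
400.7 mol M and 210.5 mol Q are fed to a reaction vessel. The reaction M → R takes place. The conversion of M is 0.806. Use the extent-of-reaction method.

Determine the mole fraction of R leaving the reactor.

0.528

M reacted = 0.806 × 400.7 = 323 mol; ν_M = −1, so ξ = 323/1 = 323 mol.
Outlet amounts (n = n₀ + ν ξ):
  M: 400.7 − 1(323) = 77.74
  R: 0 + 1(323) = 323
  Q: 210.5 (inert)
Total out = 611.2 mol; y_R = 323 / 611.2 = 0.5284.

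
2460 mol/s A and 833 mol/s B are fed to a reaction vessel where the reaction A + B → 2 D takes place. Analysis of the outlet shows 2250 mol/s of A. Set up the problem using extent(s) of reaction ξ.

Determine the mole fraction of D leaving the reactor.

For A: n = n₀ − 1ξ → 2250 = 2460 − 1ξ, giving ξ = 210 mol/s.
Outlet amounts (n = n₀ + ν ξ):
  A: 2460 − 1(210) = 2250
  B: 833 − 1(210) = 623
  D: 0 + 2(210) = 420
Total out = 3293 mol/s; y_D = 420 / 3293 = 0.1275.

0.128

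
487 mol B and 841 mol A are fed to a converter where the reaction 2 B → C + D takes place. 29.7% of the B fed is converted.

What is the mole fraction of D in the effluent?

0.0545

B reacted = 0.297 × 487 = 144.6 mol; ν_B = −2, so ξ = 144.6/2 = 72.32 mol.
Outlet amounts (n = n₀ + ν ξ):
  B: 487 − 2(72.32) = 342.4
  C: 0 + 1(72.32) = 72.32
  D: 0 + 1(72.32) = 72.32
  A: 841 (inert)
Total out = 1328 mol; y_D = 72.32 / 1328 = 0.05446.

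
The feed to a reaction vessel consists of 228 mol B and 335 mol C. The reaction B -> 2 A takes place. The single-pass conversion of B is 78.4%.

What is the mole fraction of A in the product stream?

B reacted = 0.784 × 228 = 178.8 mol; ν_B = −1, so ξ = 178.8/1 = 178.8 mol.
Outlet amounts (n = n₀ + ν ξ):
  B: 228 − 1(178.8) = 49.25
  A: 0 + 2(178.8) = 357.5
  C: 335 (inert)
Total out = 741.8 mol; y_A = 357.5 / 741.8 = 0.482.

0.482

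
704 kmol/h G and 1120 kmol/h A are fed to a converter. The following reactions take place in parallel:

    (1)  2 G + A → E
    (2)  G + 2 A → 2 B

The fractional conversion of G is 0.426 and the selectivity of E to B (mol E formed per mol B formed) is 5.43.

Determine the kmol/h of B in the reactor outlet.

Conversion of G: G consumed = 0.426 × 704 = 299.9 kmol/h = 2ξ₁ + 1ξ₂.
Selectivity: 1ξ₁ / (2ξ₂) = 5.43 → ξ₁ = 10.86 ξ₂.
Substitute: (2·10.86 + 1) ξ₂ = 299.9 → ξ₂ = 13.2 kmol/h, ξ₁ = 143.4 kmol/h.
Outlet amounts (n = n₀ + Σ ν·ξ):
  G: 704 − 2(143.4) − 1(13.2) = 404.1
  A: 1120 − 1(143.4) − 2(13.2) = 950.2
  E: 0 + 1(143.4) = 143.4
  B: 0 + 2(13.2) = 26.4

26.4 kmol/h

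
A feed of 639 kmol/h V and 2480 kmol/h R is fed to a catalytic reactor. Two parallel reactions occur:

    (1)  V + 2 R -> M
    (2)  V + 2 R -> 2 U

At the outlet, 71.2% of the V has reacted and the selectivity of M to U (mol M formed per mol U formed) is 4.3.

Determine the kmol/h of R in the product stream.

1570 kmol/h

Conversion of V: V consumed = 0.712 × 639 = 455 kmol/h = 1ξ₁ + 1ξ₂.
Selectivity: 1ξ₁ / (2ξ₂) = 4.3 → ξ₁ = 8.6 ξ₂.
Substitute: (1·8.6 + 1) ξ₂ = 455 → ξ₂ = 47.39 kmol/h, ξ₁ = 407.6 kmol/h.
Outlet amounts (n = n₀ + Σ ν·ξ):
  V: 639 − 1(407.6) − 1(47.39) = 184
  R: 2480 − 2(407.6) − 2(47.39) = 1570
  M: 0 + 1(407.6) = 407.6
  U: 0 + 2(47.39) = 94.78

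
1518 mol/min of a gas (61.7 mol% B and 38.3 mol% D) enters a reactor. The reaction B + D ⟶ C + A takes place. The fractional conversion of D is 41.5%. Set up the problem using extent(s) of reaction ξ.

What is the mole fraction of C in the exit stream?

0.159

D reacted = 0.415 × 581.4 = 241.3 mol/min; ν_D = −1, so ξ = 241.3/1 = 241.3 mol/min.
Outlet amounts (n = n₀ + ν ξ):
  B: 936.6 − 1(241.3) = 695.3
  D: 581.4 − 1(241.3) = 340.1
  C: 0 + 1(241.3) = 241.3
  A: 0 + 1(241.3) = 241.3
Total out = 1518 mol/min; y_C = 241.3 / 1518 = 0.1589.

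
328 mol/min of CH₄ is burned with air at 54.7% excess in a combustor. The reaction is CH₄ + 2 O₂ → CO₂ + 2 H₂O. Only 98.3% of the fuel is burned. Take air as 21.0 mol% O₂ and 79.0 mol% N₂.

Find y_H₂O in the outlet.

Stoichiometric O₂ = 2 × 328 = 656 mol/min; O₂ fed = 656 × 1.547 = 1015 mol/min.
N₂ fed = 1015 × 79/21 = 3818 mol/min.
Fuel reacted = 0.983 × 328 → ξ = 322.4 mol/min.
Outlet (n = n₀ + ν ξ):
  CH₄: 328 − 1(322.4) = 5.576
  O₂: 1015 − 2(322.4) = 370
  N₂: 3818 (inert)
  CO₂: 0 + 1(322.4) = 322.4
  H₂O: 0 + 2(322.4) = 644.8
Total out = 5161 mol/min; y_H₂O = 644.8 / 5161 = 0.125.

0.125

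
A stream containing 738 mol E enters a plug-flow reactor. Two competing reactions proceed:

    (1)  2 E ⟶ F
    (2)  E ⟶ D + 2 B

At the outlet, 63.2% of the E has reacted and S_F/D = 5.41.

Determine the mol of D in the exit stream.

Conversion of E: E consumed = 0.632 × 738 = 466.4 mol = 2ξ₁ + 1ξ₂.
Selectivity: 1ξ₁ / (1ξ₂) = 5.41 → ξ₁ = 5.41 ξ₂.
Substitute: (2·5.41 + 1) ξ₂ = 466.4 → ξ₂ = 39.46 mol, ξ₁ = 213.5 mol.
Outlet amounts (n = n₀ + Σ ν·ξ):
  E: 738 − 2(213.5) − 1(39.46) = 271.6
  F: 0 + 1(213.5) = 213.5
  D: 0 + 1(39.46) = 39.46
  B: 0 + 2(39.46) = 78.92

39.5 mol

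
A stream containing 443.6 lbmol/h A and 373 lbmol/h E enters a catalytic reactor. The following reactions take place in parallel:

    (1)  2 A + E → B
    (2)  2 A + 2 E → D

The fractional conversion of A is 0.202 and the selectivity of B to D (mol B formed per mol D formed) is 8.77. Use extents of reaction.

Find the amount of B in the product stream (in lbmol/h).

Conversion of A: A consumed = 0.202 × 443.6 = 89.61 lbmol/h = 2ξ₁ + 2ξ₂.
Selectivity: 1ξ₁ / (1ξ₂) = 8.77 → ξ₁ = 8.77 ξ₂.
Substitute: (2·8.77 + 2) ξ₂ = 89.61 → ξ₂ = 4.586 lbmol/h, ξ₁ = 40.22 lbmol/h.
Outlet amounts (n = n₀ + Σ ν·ξ):
  A: 443.6 − 2(40.22) − 2(4.586) = 354
  E: 373 − 1(40.22) − 2(4.586) = 323.6
  B: 0 + 1(40.22) = 40.22
  D: 0 + 1(4.586) = 4.586

40.2 lbmol/h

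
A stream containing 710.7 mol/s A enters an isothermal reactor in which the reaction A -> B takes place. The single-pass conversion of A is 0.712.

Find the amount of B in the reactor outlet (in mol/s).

506 mol/s

A reacted = 0.712 × 710.7 = 506 mol/s; ν_A = −1, so ξ = 506/1 = 506 mol/s.
Outlet amounts (n = n₀ + ν ξ):
  A: 710.7 − 1(506) = 204.7
  B: 0 + 1(506) = 506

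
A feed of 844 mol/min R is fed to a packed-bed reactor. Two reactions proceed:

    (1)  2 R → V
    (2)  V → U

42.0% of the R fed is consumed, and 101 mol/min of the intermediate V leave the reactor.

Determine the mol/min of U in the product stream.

76.2 mol/min

Conversion of R: R consumed = 2ξ₁ = 0.42 × 844 → ξ₁ = 177.2 mol/min.
V balance: n_V = 0 + 1ξ₁ − 1ξ₂ = 101 → ξ₂ = (1·177.2 − 101)/1 = 76.24 mol/min.
Outlet amounts (n = n₀ + Σ ν·ξ):
  R: 844 − 2(177.2) = 489.5
  V: 0 + 1(177.2) − 1(76.24) = 101
  U: 0 + 1(76.24) = 76.24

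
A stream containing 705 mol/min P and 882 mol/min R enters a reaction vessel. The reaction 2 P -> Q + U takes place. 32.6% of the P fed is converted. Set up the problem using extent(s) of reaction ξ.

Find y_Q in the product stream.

0.0724

P reacted = 0.326 × 705 = 229.8 mol/min; ν_P = −2, so ξ = 229.8/2 = 114.9 mol/min.
Outlet amounts (n = n₀ + ν ξ):
  P: 705 − 2(114.9) = 475.2
  Q: 0 + 1(114.9) = 114.9
  U: 0 + 1(114.9) = 114.9
  R: 882 (inert)
Total out = 1587 mol/min; y_Q = 114.9 / 1587 = 0.07241.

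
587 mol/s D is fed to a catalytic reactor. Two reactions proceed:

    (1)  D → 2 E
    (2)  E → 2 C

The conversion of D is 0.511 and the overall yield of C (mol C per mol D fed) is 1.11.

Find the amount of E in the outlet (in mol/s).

274 mol/s

Conversion of D: D consumed = 1ξ₁ = 0.511 × 587 → ξ₁ = 300 mol/s.
Yield of C: 2ξ₂ / 587 = 1.11 → ξ₂ = 325.8 mol/s.
Outlet amounts (n = n₀ + Σ ν·ξ):
  D: 587 − 1(300) = 287
  E: 0 + 2(300) − 1(325.8) = 274.1
  C: 0 + 2(325.8) = 651.6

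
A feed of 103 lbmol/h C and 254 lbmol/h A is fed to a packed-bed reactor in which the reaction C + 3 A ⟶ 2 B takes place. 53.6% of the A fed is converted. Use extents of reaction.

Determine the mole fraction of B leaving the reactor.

A reacted = 0.536 × 254 = 136.1 lbmol/h; ν_A = −3, so ξ = 136.1/3 = 45.38 lbmol/h.
Outlet amounts (n = n₀ + ν ξ):
  C: 103 − 1(45.38) = 57.62
  A: 254 − 3(45.38) = 117.9
  B: 0 + 2(45.38) = 90.76
Total out = 266.2 lbmol/h; y_B = 90.76 / 266.2 = 0.3409.

0.341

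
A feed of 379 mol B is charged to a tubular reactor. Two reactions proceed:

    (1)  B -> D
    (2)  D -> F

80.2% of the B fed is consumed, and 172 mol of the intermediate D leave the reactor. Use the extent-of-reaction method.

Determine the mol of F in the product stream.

132 mol

Conversion of B: B consumed = 1ξ₁ = 0.802 × 379 → ξ₁ = 304 mol.
D balance: n_D = 0 + 1ξ₁ − 1ξ₂ = 172 → ξ₂ = (1·304 − 172)/1 = 132 mol.
Outlet amounts (n = n₀ + Σ ν·ξ):
  B: 379 − 1(304) = 75.04
  D: 0 + 1(304) − 1(132) = 172
  F: 0 + 1(132) = 132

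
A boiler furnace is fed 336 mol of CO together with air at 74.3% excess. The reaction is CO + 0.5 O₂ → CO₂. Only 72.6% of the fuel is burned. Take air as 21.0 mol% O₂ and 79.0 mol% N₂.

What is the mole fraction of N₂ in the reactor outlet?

Stoichiometric O₂ = 0.5 × 336 = 168 mol; O₂ fed = 168 × 1.743 = 292.8 mol.
N₂ fed = 292.8 × 79/21 = 1102 mol.
Fuel reacted = 0.726 × 336 → ξ = 243.9 mol.
Outlet (n = n₀ + ν ξ):
  CO: 336 − 1(243.9) = 92.06
  O₂: 292.8 − 0.5(243.9) = 170.9
  N₂: 1102 (inert)
  CO₂: 0 + 1(243.9) = 243.9
Total out = 1608 mol; y_N₂ = 1102 / 1608 = 0.6849.

0.685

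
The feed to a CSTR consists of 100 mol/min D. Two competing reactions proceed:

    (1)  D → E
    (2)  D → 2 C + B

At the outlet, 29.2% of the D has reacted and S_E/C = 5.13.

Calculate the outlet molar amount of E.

Conversion of D: D consumed = 0.292 × 100 = 29.2 mol/min = 1ξ₁ + 1ξ₂.
Selectivity: 1ξ₁ / (2ξ₂) = 5.13 → ξ₁ = 10.26 ξ₂.
Substitute: (1·10.26 + 1) ξ₂ = 29.2 → ξ₂ = 2.593 mol/min, ξ₁ = 26.61 mol/min.
Outlet amounts (n = n₀ + Σ ν·ξ):
  D: 100 − 1(26.61) − 1(2.593) = 70.8
  E: 0 + 1(26.61) = 26.61
  C: 0 + 2(2.593) = 5.187
  B: 0 + 1(2.593) = 2.593

26.6 mol/min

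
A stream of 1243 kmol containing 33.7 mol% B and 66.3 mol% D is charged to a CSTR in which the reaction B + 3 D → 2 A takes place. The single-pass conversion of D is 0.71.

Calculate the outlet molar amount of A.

D reacted = 0.71 × 824.1 = 585.1 kmol; ν_D = −3, so ξ = 585.1/3 = 195 kmol.
Outlet amounts (n = n₀ + ν ξ):
  B: 418.9 − 1(195) = 223.9
  D: 824.1 − 3(195) = 239
  A: 0 + 2(195) = 390.1

390 kmol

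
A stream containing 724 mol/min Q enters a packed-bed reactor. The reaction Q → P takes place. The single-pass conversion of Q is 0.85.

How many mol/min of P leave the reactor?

Q reacted = 0.85 × 724 = 615.4 mol/min; ν_Q = −1, so ξ = 615.4/1 = 615.4 mol/min.
Outlet amounts (n = n₀ + ν ξ):
  Q: 724 − 1(615.4) = 108.6
  P: 0 + 1(615.4) = 615.4

615 mol/min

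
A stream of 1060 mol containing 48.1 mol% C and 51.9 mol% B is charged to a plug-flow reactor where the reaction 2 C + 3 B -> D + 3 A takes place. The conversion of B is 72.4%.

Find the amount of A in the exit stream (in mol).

398 mol

B reacted = 0.724 × 550.1 = 398.3 mol; ν_B = −3, so ξ = 398.3/3 = 132.8 mol.
Outlet amounts (n = n₀ + ν ξ):
  C: 509.9 − 2(132.8) = 244.3
  B: 550.1 − 3(132.8) = 151.8
  D: 0 + 1(132.8) = 132.8
  A: 0 + 3(132.8) = 398.3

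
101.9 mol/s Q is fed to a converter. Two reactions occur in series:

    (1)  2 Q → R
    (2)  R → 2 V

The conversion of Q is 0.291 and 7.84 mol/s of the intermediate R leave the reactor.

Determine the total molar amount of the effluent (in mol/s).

94.1 mol/s

Conversion of Q: Q consumed = 2ξ₁ = 0.291 × 101.9 → ξ₁ = 14.83 mol/s.
R balance: n_R = 0 + 1ξ₁ − 1ξ₂ = 7.84 → ξ₂ = (1·14.83 − 7.84)/1 = 6.986 mol/s.
Outlet amounts (n = n₀ + Σ ν·ξ):
  Q: 101.9 − 2(14.83) = 72.25
  R: 0 + 1(14.83) − 1(6.986) = 7.84
  V: 0 + 2(6.986) = 13.97
Total out = 72.25 + 7.84 + 13.97 = 94.06 mol/s.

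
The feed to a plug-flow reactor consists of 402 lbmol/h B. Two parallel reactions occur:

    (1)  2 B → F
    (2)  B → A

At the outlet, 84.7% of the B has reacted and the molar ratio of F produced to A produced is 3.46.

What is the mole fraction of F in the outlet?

0.587

Conversion of B: B consumed = 0.847 × 402 = 340.5 lbmol/h = 2ξ₁ + 1ξ₂.
Selectivity: 1ξ₁ / (1ξ₂) = 3.46 → ξ₁ = 3.46 ξ₂.
Substitute: (2·3.46 + 1) ξ₂ = 340.5 → ξ₂ = 42.99 lbmol/h, ξ₁ = 148.8 lbmol/h.
Outlet amounts (n = n₀ + Σ ν·ξ):
  B: 402 − 2(148.8) − 1(42.99) = 61.51
  F: 0 + 1(148.8) = 148.8
  A: 0 + 1(42.99) = 42.99
Total out = 253.2 lbmol/h; y_F = 148.8 / 253.2 = 0.5874.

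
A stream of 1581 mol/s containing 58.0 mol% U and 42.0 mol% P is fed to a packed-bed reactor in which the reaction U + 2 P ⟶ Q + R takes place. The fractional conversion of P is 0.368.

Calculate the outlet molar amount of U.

P reacted = 0.368 × 664 = 244.4 mol/s; ν_P = −2, so ξ = 244.4/2 = 122.2 mol/s.
Outlet amounts (n = n₀ + ν ξ):
  U: 917 − 1(122.2) = 794.8
  P: 664 − 2(122.2) = 419.7
  Q: 0 + 1(122.2) = 122.2
  R: 0 + 1(122.2) = 122.2

795 mol/s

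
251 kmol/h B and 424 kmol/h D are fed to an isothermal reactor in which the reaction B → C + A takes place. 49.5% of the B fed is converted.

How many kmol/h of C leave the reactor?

124 kmol/h

B reacted = 0.495 × 251 = 124.2 kmol/h; ν_B = −1, so ξ = 124.2/1 = 124.2 kmol/h.
Outlet amounts (n = n₀ + ν ξ):
  B: 251 − 1(124.2) = 126.8
  C: 0 + 1(124.2) = 124.2
  A: 0 + 1(124.2) = 124.2
  D: 424 (inert)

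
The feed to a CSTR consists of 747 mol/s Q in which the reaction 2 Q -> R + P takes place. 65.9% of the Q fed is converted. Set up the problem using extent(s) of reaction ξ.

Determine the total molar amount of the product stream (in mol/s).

747 mol/s

Q reacted = 0.659 × 747 = 492.3 mol/s; ν_Q = −2, so ξ = 492.3/2 = 246.1 mol/s.
Outlet amounts (n = n₀ + ν ξ):
  Q: 747 − 2(246.1) = 254.7
  R: 0 + 1(246.1) = 246.1
  P: 0 + 1(246.1) = 246.1
Total out = 254.7 + 246.1 + 246.1 = 747 mol/s.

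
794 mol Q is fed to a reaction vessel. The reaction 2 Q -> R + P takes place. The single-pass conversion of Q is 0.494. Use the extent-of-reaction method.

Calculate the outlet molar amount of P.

196 mol

Q reacted = 0.494 × 794 = 392.2 mol; ν_Q = −2, so ξ = 392.2/2 = 196.1 mol.
Outlet amounts (n = n₀ + ν ξ):
  Q: 794 − 2(196.1) = 401.8
  R: 0 + 1(196.1) = 196.1
  P: 0 + 1(196.1) = 196.1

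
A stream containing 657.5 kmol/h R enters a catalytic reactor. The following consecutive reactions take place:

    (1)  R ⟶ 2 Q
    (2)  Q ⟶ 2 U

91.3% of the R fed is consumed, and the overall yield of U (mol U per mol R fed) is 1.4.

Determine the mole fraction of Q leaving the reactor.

Conversion of R: R consumed = 1ξ₁ = 0.913 × 657.5 → ξ₁ = 600.3 kmol/h.
Yield of U: 2ξ₂ / 657.5 = 1.4 → ξ₂ = 460.2 kmol/h.
Outlet amounts (n = n₀ + Σ ν·ξ):
  R: 657.5 − 1(600.3) = 57.2
  Q: 0 + 2(600.3) − 1(460.2) = 740.3
  U: 0 + 2(460.2) = 920.5
Total out = 1718 kmol/h; y_Q = 740.3 / 1718 = 0.4309.

0.431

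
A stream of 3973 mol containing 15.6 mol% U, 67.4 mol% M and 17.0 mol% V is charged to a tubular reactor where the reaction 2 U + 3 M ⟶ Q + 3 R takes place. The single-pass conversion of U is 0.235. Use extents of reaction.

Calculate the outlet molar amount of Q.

U reacted = 0.235 × 619.8 = 145.7 mol; ν_U = −2, so ξ = 145.7/2 = 72.83 mol.
Outlet amounts (n = n₀ + ν ξ):
  U: 619.8 − 2(72.83) = 474.1
  M: 2678 − 3(72.83) = 2459
  Q: 0 + 1(72.83) = 72.83
  R: 0 + 3(72.83) = 218.5
  V: 675.4 (inert)

72.8 mol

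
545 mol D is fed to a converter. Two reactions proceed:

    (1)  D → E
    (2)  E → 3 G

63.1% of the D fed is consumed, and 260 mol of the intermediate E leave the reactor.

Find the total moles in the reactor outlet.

Conversion of D: D consumed = 1ξ₁ = 0.631 × 545 → ξ₁ = 343.9 mol.
E balance: n_E = 0 + 1ξ₁ − 1ξ₂ = 260 → ξ₂ = (1·343.9 − 260)/1 = 83.89 mol.
Outlet amounts (n = n₀ + Σ ν·ξ):
  D: 545 − 1(343.9) = 201.1
  E: 0 + 1(343.9) − 1(83.89) = 260
  G: 0 + 3(83.89) = 251.7
Total out = 201.1 + 260 + 251.7 = 712.8 mol.

713 mol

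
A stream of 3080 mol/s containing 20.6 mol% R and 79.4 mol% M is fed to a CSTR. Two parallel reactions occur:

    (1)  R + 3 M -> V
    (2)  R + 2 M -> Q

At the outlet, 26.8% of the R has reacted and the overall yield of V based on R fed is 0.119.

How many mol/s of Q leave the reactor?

Yield of V: 1ξ₁ / 634.5 = 0.119 → ξ₁ = 75.5 mol/s.
Conversion of R: 1ξ₁ + 1ξ₂ = 0.268 × 634.5 = 170 → ξ₂ = 94.54 mol/s.
Outlet amounts (n = n₀ + Σ ν·ξ):
  R: 634.5 − 1(75.5) − 1(94.54) = 464.4
  M: 2446 − 3(75.5) − 2(94.54) = 2030
  V: 0 + 1(75.5) = 75.5
  Q: 0 + 1(94.54) = 94.54

94.5 mol/s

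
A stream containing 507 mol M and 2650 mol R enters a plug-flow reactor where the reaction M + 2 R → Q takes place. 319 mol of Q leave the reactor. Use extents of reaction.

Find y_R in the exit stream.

For Q: n = n₀ + 1ξ → 319 = 0 + 1ξ, giving ξ = 319 mol.
Outlet amounts (n = n₀ + ν ξ):
  M: 507 − 1(319) = 188
  R: 2650 − 2(319) = 2012
  Q: 0 + 1(319) = 319
Total out = 2519 mol; y_R = 2012 / 2519 = 0.7987.

0.799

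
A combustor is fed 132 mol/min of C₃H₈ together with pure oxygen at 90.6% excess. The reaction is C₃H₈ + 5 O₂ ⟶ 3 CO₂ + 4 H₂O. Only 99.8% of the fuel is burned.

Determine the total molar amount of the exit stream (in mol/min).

1520 mol/min

Stoichiometric O₂ = 5 × 132 = 660 mol/min; O₂ fed = 660 × 1.906 = 1258 mol/min.
Fuel reacted = 0.998 × 132 → ξ = 131.7 mol/min.
Outlet (n = n₀ + ν ξ):
  C₃H₈: 132 − 1(131.7) = 0.264
  O₂: 1258 − 5(131.7) = 599.3
  CO₂: 0 + 3(131.7) = 395.2
  H₂O: 0 + 4(131.7) = 526.9
Total out = 0.264 + 599.3 + 395.2 + 526.9 = 1522 mol/min.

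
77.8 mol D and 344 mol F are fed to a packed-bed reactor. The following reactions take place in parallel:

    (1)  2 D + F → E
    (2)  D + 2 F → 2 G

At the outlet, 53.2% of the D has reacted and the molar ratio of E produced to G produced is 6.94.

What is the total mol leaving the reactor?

Conversion of D: D consumed = 0.532 × 77.8 = 41.39 mol = 2ξ₁ + 1ξ₂.
Selectivity: 1ξ₁ / (2ξ₂) = 6.94 → ξ₁ = 13.88 ξ₂.
Substitute: (2·13.88 + 1) ξ₂ = 41.39 → ξ₂ = 1.439 mol, ξ₁ = 19.98 mol.
Outlet amounts (n = n₀ + Σ ν·ξ):
  D: 77.8 − 2(19.98) − 1(1.439) = 36.41
  F: 344 − 1(19.98) − 2(1.439) = 321.1
  E: 0 + 1(19.98) = 19.98
  G: 0 + 2(1.439) = 2.878
Total out = 36.41 + 321.1 + 19.98 + 2.878 = 380.4 mol.

380 mol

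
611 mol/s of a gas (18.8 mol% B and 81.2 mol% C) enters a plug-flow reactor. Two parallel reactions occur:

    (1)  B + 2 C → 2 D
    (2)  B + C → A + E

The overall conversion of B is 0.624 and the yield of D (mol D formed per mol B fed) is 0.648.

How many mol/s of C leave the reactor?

387 mol/s

Yield of D: 2ξ₁ / 114.9 = 0.648 → ξ₁ = 37.22 mol/s.
Conversion of B: 1ξ₁ + 1ξ₂ = 0.624 × 114.9 = 71.68 → ξ₂ = 34.46 mol/s.
Outlet amounts (n = n₀ + Σ ν·ξ):
  B: 114.9 − 1(37.22) − 1(34.46) = 43.19
  C: 496.1 − 2(37.22) − 1(34.46) = 387.2
  D: 0 + 2(37.22) = 74.43
  A: 0 + 1(34.46) = 34.46
  E: 0 + 1(34.46) = 34.46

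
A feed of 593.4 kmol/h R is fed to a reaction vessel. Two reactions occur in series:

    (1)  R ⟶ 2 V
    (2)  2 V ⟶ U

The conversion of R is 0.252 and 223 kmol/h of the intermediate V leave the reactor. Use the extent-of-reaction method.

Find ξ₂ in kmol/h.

ξ₂ = 38 kmol/h

Conversion of R: R consumed = 1ξ₁ = 0.252 × 593.4 → ξ₁ = 149.5 kmol/h.
V balance: n_V = 0 + 2ξ₁ − 2ξ₂ = 223 → ξ₂ = (2·149.5 − 223)/2 = 38.04 kmol/h.
Outlet amounts (n = n₀ + Σ ν·ξ):
  R: 593.4 − 1(149.5) = 443.9
  V: 0 + 2(149.5) − 2(38.04) = 223
  U: 0 + 1(38.04) = 38.04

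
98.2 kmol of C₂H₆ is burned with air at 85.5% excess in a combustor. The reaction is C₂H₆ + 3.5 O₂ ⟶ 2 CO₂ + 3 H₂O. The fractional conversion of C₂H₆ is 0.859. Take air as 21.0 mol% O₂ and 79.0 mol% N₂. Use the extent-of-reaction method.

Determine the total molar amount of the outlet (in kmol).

3180 kmol

Stoichiometric O₂ = 3.5 × 98.2 = 343.7 kmol; O₂ fed = 343.7 × 1.855 = 637.6 kmol.
N₂ fed = 637.6 × 79/21 = 2398 kmol.
Fuel reacted = 0.859 × 98.2 → ξ = 84.35 kmol.
Outlet (n = n₀ + ν ξ):
  C₂H₆: 98.2 − 1(84.35) = 13.85
  O₂: 637.6 − 3.5(84.35) = 342.3
  N₂: 2398 (inert)
  CO₂: 0 + 2(84.35) = 168.7
  H₂O: 0 + 3(84.35) = 253.1
Total out = 13.85 + 342.3 + 2398 + 168.7 + 253.1 = 3176 kmol.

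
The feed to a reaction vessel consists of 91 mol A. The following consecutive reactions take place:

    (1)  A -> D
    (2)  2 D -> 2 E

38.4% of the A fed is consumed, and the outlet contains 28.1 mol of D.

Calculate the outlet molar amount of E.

6.84 mol

Conversion of A: A consumed = 1ξ₁ = 0.384 × 91 → ξ₁ = 34.94 mol.
D balance: n_D = 0 + 1ξ₁ − 2ξ₂ = 28.1 → ξ₂ = (1·34.94 − 28.1)/2 = 3.422 mol.
Outlet amounts (n = n₀ + Σ ν·ξ):
  A: 91 − 1(34.94) = 56.06
  D: 0 + 1(34.94) − 2(3.422) = 28.1
  E: 0 + 2(3.422) = 6.844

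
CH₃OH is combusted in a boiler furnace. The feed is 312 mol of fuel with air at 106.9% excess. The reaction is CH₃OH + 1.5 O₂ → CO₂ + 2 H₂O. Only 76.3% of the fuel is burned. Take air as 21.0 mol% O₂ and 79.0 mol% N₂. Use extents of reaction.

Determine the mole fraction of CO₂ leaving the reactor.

0.0472

Stoichiometric O₂ = 1.5 × 312 = 468 mol; O₂ fed = 468 × 2.069 = 968.3 mol.
N₂ fed = 968.3 × 79/21 = 3643 mol.
Fuel reacted = 0.763 × 312 → ξ = 238.1 mol.
Outlet (n = n₀ + ν ξ):
  CH₃OH: 312 − 1(238.1) = 73.94
  O₂: 968.3 − 1.5(238.1) = 611.2
  N₂: 3643 (inert)
  CO₂: 0 + 1(238.1) = 238.1
  H₂O: 0 + 2(238.1) = 476.1
Total out = 5042 mol; y_CO₂ = 238.1 / 5042 = 0.04722.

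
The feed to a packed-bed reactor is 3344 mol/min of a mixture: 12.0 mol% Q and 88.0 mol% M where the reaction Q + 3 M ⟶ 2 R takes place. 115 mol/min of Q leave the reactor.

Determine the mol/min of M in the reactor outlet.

2080 mol/min

For Q: n = n₀ − 1ξ → 115 = 401.3 − 1ξ, giving ξ = 286.3 mol/min.
Outlet amounts (n = n₀ + ν ξ):
  Q: 401.3 − 1(286.3) = 115
  M: 2943 − 3(286.3) = 2084
  R: 0 + 2(286.3) = 572.6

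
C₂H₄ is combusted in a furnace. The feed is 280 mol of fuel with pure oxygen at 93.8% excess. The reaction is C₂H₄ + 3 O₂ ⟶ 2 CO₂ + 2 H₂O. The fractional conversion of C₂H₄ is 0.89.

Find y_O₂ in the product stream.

0.461

Stoichiometric O₂ = 3 × 280 = 840 mol; O₂ fed = 840 × 1.938 = 1628 mol.
Fuel reacted = 0.89 × 280 → ξ = 249.2 mol.
Outlet (n = n₀ + ν ξ):
  C₂H₄: 280 − 1(249.2) = 30.8
  O₂: 1628 − 3(249.2) = 880.3
  CO₂: 0 + 2(249.2) = 498.4
  H₂O: 0 + 2(249.2) = 498.4
Total out = 1908 mol; y_O₂ = 880.3 / 1908 = 0.4614.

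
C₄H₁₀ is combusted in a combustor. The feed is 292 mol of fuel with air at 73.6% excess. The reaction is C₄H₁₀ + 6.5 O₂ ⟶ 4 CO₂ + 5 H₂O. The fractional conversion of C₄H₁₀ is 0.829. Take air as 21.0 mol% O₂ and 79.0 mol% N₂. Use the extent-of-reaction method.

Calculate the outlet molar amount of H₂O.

1210 mol

Stoichiometric O₂ = 6.5 × 292 = 1898 mol; O₂ fed = 1898 × 1.736 = 3295 mol.
N₂ fed = 3295 × 79/21 = 12400 mol.
Fuel reacted = 0.829 × 292 → ξ = 242.1 mol.
Outlet (n = n₀ + ν ξ):
  C₄H₁₀: 292 − 1(242.1) = 49.93
  O₂: 3295 − 6.5(242.1) = 1721
  N₂: 12400 (inert)
  CO₂: 0 + 4(242.1) = 968.3
  H₂O: 0 + 5(242.1) = 1210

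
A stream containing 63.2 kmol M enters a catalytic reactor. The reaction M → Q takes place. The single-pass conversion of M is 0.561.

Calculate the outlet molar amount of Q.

35.5 kmol

M reacted = 0.561 × 63.2 = 35.46 kmol; ν_M = −1, so ξ = 35.46/1 = 35.46 kmol.
Outlet amounts (n = n₀ + ν ξ):
  M: 63.2 − 1(35.46) = 27.74
  Q: 0 + 1(35.46) = 35.46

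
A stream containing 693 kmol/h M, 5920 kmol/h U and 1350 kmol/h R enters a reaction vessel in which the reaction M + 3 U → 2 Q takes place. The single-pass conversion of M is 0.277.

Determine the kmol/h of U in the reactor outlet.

M reacted = 0.277 × 693 = 192 kmol/h; ν_M = −1, so ξ = 192/1 = 192 kmol/h.
Outlet amounts (n = n₀ + ν ξ):
  M: 693 − 1(192) = 501
  U: 5920 − 3(192) = 5344
  Q: 0 + 2(192) = 383.9
  R: 1350 (inert)

5340 kmol/h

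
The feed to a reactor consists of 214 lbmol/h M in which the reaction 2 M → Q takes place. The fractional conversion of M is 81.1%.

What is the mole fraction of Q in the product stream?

M reacted = 0.811 × 214 = 173.6 lbmol/h; ν_M = −2, so ξ = 173.6/2 = 86.78 lbmol/h.
Outlet amounts (n = n₀ + ν ξ):
  M: 214 − 2(86.78) = 40.45
  Q: 0 + 1(86.78) = 86.78
Total out = 127.2 lbmol/h; y_Q = 86.78 / 127.2 = 0.6821.

0.682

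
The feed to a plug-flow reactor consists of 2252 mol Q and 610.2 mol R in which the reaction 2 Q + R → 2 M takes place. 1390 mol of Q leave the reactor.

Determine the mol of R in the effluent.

179 mol

For Q: n = n₀ − 2ξ → 1390 = 2252 − 2ξ, giving ξ = 431 mol.
Outlet amounts (n = n₀ + ν ξ):
  Q: 2252 − 2(431) = 1390
  R: 610.2 − 1(431) = 179.2
  M: 0 + 2(431) = 862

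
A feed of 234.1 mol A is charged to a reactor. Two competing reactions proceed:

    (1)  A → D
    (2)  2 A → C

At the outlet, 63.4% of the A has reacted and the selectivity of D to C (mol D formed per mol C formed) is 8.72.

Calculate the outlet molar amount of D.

121 mol

Conversion of A: A consumed = 0.634 × 234.1 = 148.4 mol = 1ξ₁ + 2ξ₂.
Selectivity: 1ξ₁ / (1ξ₂) = 8.72 → ξ₁ = 8.72 ξ₂.
Substitute: (1·8.72 + 2) ξ₂ = 148.4 → ξ₂ = 13.85 mol, ξ₁ = 120.7 mol.
Outlet amounts (n = n₀ + Σ ν·ξ):
  A: 234.1 − 1(120.7) − 2(13.85) = 85.68
  D: 0 + 1(120.7) = 120.7
  C: 0 + 1(13.85) = 13.85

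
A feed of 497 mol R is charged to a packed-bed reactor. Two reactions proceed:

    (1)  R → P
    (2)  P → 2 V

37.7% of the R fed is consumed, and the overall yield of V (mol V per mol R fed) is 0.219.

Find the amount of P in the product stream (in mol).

Conversion of R: R consumed = 1ξ₁ = 0.377 × 497 → ξ₁ = 187.4 mol.
Yield of V: 2ξ₂ / 497 = 0.219 → ξ₂ = 54.42 mol.
Outlet amounts (n = n₀ + Σ ν·ξ):
  R: 497 − 1(187.4) = 309.6
  P: 0 + 1(187.4) − 1(54.42) = 132.9
  V: 0 + 2(54.42) = 108.8

133 mol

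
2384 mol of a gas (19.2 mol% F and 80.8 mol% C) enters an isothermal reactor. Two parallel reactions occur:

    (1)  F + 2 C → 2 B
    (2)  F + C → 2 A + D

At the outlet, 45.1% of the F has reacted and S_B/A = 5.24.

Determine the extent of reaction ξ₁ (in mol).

Conversion of F: F consumed = 0.451 × 457.7 = 206.4 mol = 1ξ₁ + 1ξ₂.
Selectivity: 2ξ₁ / (2ξ₂) = 5.24 → ξ₁ = 5.24 ξ₂.
Substitute: (1·5.24 + 1) ξ₂ = 206.4 → ξ₂ = 33.08 mol, ξ₁ = 173.4 mol.
Outlet amounts (n = n₀ + Σ ν·ξ):
  F: 457.7 − 1(173.4) − 1(33.08) = 251.3
  C: 1926 − 2(173.4) − 1(33.08) = 1546
  B: 0 + 2(173.4) = 346.7
  A: 0 + 2(33.08) = 66.17
  D: 0 + 1(33.08) = 33.08

ξ₁ = 173 mol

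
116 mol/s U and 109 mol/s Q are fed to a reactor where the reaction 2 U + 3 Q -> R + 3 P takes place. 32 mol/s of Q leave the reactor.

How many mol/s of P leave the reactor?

77 mol/s

For Q: n = n₀ − 3ξ → 32 = 109 − 3ξ, giving ξ = 25.67 mol/s.
Outlet amounts (n = n₀ + ν ξ):
  U: 116 − 2(25.67) = 64.67
  Q: 109 − 3(25.67) = 32
  R: 0 + 1(25.67) = 25.67
  P: 0 + 3(25.67) = 77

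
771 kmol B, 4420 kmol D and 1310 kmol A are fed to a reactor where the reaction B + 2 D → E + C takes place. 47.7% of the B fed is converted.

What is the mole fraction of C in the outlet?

0.06

B reacted = 0.477 × 771 = 367.8 kmol; ν_B = −1, so ξ = 367.8/1 = 367.8 kmol.
Outlet amounts (n = n₀ + ν ξ):
  B: 771 − 1(367.8) = 403.2
  D: 4420 − 2(367.8) = 3684
  E: 0 + 1(367.8) = 367.8
  C: 0 + 1(367.8) = 367.8
  A: 1310 (inert)
Total out = 6133 kmol; y_C = 367.8 / 6133 = 0.05996.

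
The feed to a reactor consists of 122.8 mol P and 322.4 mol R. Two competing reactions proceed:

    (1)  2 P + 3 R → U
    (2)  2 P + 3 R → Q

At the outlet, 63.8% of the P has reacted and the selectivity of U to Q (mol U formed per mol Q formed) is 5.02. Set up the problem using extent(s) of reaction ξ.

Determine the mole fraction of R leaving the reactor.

0.71

Conversion of P: P consumed = 0.638 × 122.8 = 78.35 mol = 2ξ₁ + 2ξ₂.
Selectivity: 1ξ₁ / (1ξ₂) = 5.02 → ξ₁ = 5.02 ξ₂.
Substitute: (2·5.02 + 2) ξ₂ = 78.35 → ξ₂ = 6.507 mol, ξ₁ = 32.67 mol.
Outlet amounts (n = n₀ + Σ ν·ξ):
  P: 122.8 − 2(32.67) − 2(6.507) = 44.45
  R: 322.4 − 3(32.67) − 3(6.507) = 204.9
  U: 0 + 1(32.67) = 32.67
  Q: 0 + 1(6.507) = 6.507
Total out = 288.5 mol; y_R = 204.9 / 288.5 = 0.7101.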